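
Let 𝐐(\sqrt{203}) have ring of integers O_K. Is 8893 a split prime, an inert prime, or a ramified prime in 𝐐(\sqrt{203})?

d = 203 ≡ 3 (mod 4), so O_K = ℤ[√203] and disc(K) = 4d = 812.
8893 ∤ 812, so 8893 is unramified.
Euler's criterion: 203^4446 mod 8893 = 1. Thus (203|8893) = 1.
(203/8893) = 1, so 8893 splits.

8893 splits in O_K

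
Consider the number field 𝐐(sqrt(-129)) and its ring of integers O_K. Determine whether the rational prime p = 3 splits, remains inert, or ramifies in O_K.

Since -129 ≢ 1 mod 4, the ring of integers is ℤ[√-129] with discriminant 4·(-129) = -516.
3 divides disc(K) = -516, so 3 ramifies.

ramifies in O_K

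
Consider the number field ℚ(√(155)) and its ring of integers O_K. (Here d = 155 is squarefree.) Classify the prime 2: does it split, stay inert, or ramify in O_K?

155 mod 4 = 3, hence disc K = 4·155 = 620 and O_K = ℤ[√155].
disc(K) = 620 = 2·310, so p = 2 is ramified.

ramified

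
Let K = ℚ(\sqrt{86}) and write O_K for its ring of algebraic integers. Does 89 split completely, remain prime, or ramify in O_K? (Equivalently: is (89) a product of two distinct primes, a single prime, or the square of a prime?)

89 remains inert

Since 86 ≢ 1 mod 4, the ring of integers is ℤ[√86] with discriminant 4·86 = 344.
Since gcd(89, 344) = 1 the prime 89 does not ramify.
Compute (86/89) via Euler: 86^((89-1)/2) mod 89 = 88, so (86/89) = -1.
d is a non-residue mod p, hence 89 remains inert in O_K.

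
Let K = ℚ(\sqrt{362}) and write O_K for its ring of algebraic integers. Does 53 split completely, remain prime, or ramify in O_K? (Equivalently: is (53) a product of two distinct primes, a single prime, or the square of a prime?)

362 mod 4 = 2, hence disc K = 4·362 = 1448 and O_K = ℤ[√362].
53 ∤ 1448, so 53 is unramified.
Euler's criterion: 362^26 mod 53 = 1. Thus (362|53) = 1.
d is a quadratic residue mod p, hence 53 splits in O_K.

splits completely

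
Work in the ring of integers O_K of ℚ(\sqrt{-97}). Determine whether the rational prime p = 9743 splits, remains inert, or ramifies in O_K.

9743 remains inert

Since -97 ≢ 1 mod 4, the ring of integers is ℤ[√-97] with discriminant 4·(-97) = -388.
disc(K) = -388 is not divisible by 9743; 9743 is unramified.
Compute (-97/9743) via Euler: 9646^((9743-1)/2) mod 9743 = 9742, so (-97/9743) = -1.
d is a non-residue mod p, hence 9743 remains inert in O_K.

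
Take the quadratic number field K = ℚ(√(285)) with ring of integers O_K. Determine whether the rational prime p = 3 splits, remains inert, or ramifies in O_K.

ramified

d = 285 ≡ 1 (mod 4), so O_K = ℤ[(1+√285)/2] and disc(K) = d = 285.
disc(K) = 285 = 3·95, so p = 3 is ramified.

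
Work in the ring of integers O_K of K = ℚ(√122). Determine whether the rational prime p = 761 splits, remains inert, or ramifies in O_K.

d = 122 ≡ 2 (mod 4), so O_K = ℤ[√122] and disc(K) = 4d = 488.
Since gcd(761, 488) = 1 the prime 761 does not ramify.
Legendre symbol by Euler's criterion: (122/761) ≡ 122^380 ≡ 760 (mod 761), i.e. (122/761) = -1.
d is a non-residue mod p, hence 761 remains inert in O_K.

inert — (761) stays prime in O_K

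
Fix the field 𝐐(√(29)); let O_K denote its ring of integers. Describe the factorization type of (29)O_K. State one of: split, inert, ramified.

29 mod 4 = 1, hence disc K = 29 and O_K = ℤ[(1+√29)/2].
disc(K) = 29 = 29·1, so p = 29 is ramified.

29 is ramified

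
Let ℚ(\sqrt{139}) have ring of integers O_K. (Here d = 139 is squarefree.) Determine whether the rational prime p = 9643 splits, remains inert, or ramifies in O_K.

d = 139 ≡ 3 (mod 4), so O_K = ℤ[√139] and disc(K) = 4d = 556.
Since gcd(9643, 556) = 1 the prime 9643 does not ramify.
Legendre symbol by Euler's criterion: (139/9643) ≡ 139^4821 ≡ 9642 (mod 9643), i.e. (139/9643) = -1.
Legendre symbol -1 ⇒ 9643 is inert.

inert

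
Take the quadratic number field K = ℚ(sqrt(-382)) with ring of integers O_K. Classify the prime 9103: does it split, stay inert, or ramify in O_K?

d = -382 ≡ 2 (mod 4), so O_K = ℤ[√-382] and disc(K) = 4d = -1528.
9103 ∤ -1528, so 9103 is unramified.
(-382/9103) = 8721^4551 mod 9103 = 9102, giving Legendre symbol -1.
(-382/9103) = -1, so 9103 is inert.

p is inert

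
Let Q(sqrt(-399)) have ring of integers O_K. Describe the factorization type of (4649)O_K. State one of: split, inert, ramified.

d = -399 ≡ 1 (mod 4), so O_K = ℤ[(1+√-399)/2] and disc(K) = d = -399.
4649 ∤ -399, so 4649 is unramified.
(-399/4649) = 4250^2324 mod 4649 = 1, giving Legendre symbol 1.
Legendre symbol 1 ⇒ 4649 is split.

split — (4649) = 𝔭₁𝔭₂ with 𝔭₁ ≠ 𝔭₂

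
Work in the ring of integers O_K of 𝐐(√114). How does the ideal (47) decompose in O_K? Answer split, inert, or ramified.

d = 114 ≡ 2 (mod 4), so O_K = ℤ[√114] and disc(K) = 4d = 456.
47 ∤ 456, so 47 is unramified.
(114/47) = 20^23 mod 47 = 46, giving Legendre symbol -1.
(114/47) = -1, so 47 is inert.

47 remains inert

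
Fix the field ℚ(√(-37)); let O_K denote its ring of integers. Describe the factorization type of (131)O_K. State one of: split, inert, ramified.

split — (131) = 𝔭₁𝔭₂ with 𝔭₁ ≠ 𝔭₂

-37 mod 4 = 3, hence disc K = 4·(-37) = -148 and O_K = ℤ[√-37].
131 ∤ -148, so 131 is unramified.
Euler's criterion: (-37)^65 mod 131 = 1. Thus (-37|131) = 1.
(-37/131) = 1, so 131 splits.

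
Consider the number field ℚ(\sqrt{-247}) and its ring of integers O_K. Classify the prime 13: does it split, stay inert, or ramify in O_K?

d = -247 ≡ 1 (mod 4), so O_K = ℤ[(1+√-247)/2] and disc(K) = d = -247.
disc(K) = -247 = 13·(-19), so p = 13 is ramified.

p ramifies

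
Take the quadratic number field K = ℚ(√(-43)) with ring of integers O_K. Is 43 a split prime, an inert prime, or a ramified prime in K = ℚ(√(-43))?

-43 mod 4 = 1, hence disc K = -43 and O_K = ℤ[(1+√-43)/2].
disc(K) = -43 = 43·(-1), so p = 43 is ramified.

p ramifies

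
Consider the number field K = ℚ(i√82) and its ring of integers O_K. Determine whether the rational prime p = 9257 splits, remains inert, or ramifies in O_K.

-82 mod 4 = 2, hence disc K = 4·(-82) = -328 and O_K = ℤ[√-82].
disc(K) = -328 is not divisible by 9257; 9257 is unramified.
(-82/9257) = 9175^4628 mod 9257 = 1, giving Legendre symbol 1.
Legendre symbol 1 ⇒ 9257 is split.

split — (9257) = 𝔭₁𝔭₂ with 𝔭₁ ≠ 𝔭₂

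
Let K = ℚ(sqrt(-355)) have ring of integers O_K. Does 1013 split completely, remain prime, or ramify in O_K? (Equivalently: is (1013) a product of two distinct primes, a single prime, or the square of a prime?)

1013 remains inert

-355 mod 4 = 1, hence disc K = -355 and O_K = ℤ[(1+√-355)/2].
Since gcd(1013, -355) = 1 the prime 1013 does not ramify.
(-355/1013) = 658^506 mod 1013 = 1012, giving Legendre symbol -1.
(-355/1013) = -1, so 1013 is inert.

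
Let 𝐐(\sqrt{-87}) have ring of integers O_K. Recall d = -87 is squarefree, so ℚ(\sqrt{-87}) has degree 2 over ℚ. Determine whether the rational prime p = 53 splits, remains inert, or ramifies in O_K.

-87 mod 4 = 1, hence disc K = -87 and O_K = ℤ[(1+√-87)/2].
Since gcd(53, -87) = 1 the prime 53 does not ramify.
Compute (-87/53) via Euler: 19^((53-1)/2) mod 53 = 52, so (-87/53) = -1.
(-87/53) = -1, so 53 is inert.

p is inert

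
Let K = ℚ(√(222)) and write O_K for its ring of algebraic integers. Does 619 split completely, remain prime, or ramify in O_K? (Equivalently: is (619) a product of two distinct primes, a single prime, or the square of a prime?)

split

d = 222 ≡ 2 (mod 4), so O_K = ℤ[√222] and disc(K) = 4d = 888.
disc(K) = 888 is not divisible by 619; 619 is unramified.
Euler's criterion: 222^309 mod 619 = 1. Thus (222|619) = 1.
d is a quadratic residue mod p, hence 619 splits in O_K.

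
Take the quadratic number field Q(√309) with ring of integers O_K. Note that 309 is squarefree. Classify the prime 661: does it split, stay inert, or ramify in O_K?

309 mod 4 = 1, hence disc K = 309 and O_K = ℤ[(1+√309)/2].
disc(K) = 309 is not divisible by 661; 661 is unramified.
Compute (309/661) via Euler: 309^((661-1)/2) mod 661 = 660, so (309/661) = -1.
Legendre symbol -1 ⇒ 661 is inert.

inert — (661) stays prime in O_K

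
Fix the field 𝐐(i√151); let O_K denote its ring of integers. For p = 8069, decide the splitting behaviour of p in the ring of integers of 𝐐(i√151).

remains prime (inert)

Since -151 ≡ 1 mod 4, the ring of integers is ℤ[(1+√-151)/2] with discriminant -151.
Since gcd(8069, -151) = 1 the prime 8069 does not ramify.
Euler's criterion: (-151)^4034 mod 8069 = 8068. Thus (-151|8069) = -1.
d is a non-residue mod p, hence 8069 remains inert in O_K.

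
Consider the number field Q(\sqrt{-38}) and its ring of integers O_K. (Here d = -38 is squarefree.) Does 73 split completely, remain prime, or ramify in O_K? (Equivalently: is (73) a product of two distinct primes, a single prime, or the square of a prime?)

-38 mod 4 = 2, hence disc K = 4·(-38) = -152 and O_K = ℤ[√-38].
disc(K) = -152 is not divisible by 73; 73 is unramified.
Compute (-38/73) via Euler: 35^((73-1)/2) mod 73 = 1, so (-38/73) = 1.
(-38/73) = 1, so 73 splits.

split — (73) = 𝔭₁𝔭₂ with 𝔭₁ ≠ 𝔭₂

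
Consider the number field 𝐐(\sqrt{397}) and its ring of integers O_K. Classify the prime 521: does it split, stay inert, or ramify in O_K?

Since 397 ≡ 1 mod 4, the ring of integers is ℤ[(1+√397)/2] with discriminant 397.
Since gcd(521, 397) = 1 the prime 521 does not ramify.
Euler's criterion: 397^260 mod 521 = 1. Thus (397|521) = 1.
d is a quadratic residue mod p, hence 521 splits in O_K.

split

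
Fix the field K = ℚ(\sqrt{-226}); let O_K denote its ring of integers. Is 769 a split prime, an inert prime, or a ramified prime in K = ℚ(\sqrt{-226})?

-226 mod 4 = 2, hence disc K = 4·(-226) = -904 and O_K = ℤ[√-226].
disc(K) = -904 is not divisible by 769; 769 is unramified.
Legendre symbol by Euler's criterion: (-226/769) ≡ (-226)^384 ≡ 1 (mod 769), i.e. (-226/769) = 1.
(-226/769) = 1, so 769 splits.

split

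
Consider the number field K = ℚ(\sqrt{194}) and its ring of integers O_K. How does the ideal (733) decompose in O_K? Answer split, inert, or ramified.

d = 194 ≡ 2 (mod 4), so O_K = ℤ[√194] and disc(K) = 4d = 776.
733 ∤ 776, so 733 is unramified.
Legendre symbol by Euler's criterion: (194/733) ≡ 194^366 ≡ 732 (mod 733), i.e. (194/733) = -1.
d is a non-residue mod p, hence 733 remains inert in O_K.

inert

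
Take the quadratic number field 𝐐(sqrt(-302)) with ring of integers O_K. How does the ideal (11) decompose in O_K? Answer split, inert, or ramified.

inert

d = -302 ≡ 2 (mod 4), so O_K = ℤ[√-302] and disc(K) = 4d = -1208.
11 ∤ -1208, so 11 is unramified.
Compute (-302/11) via Euler: 6^((11-1)/2) mod 11 = 10, so (-302/11) = -1.
Legendre symbol -1 ⇒ 11 is inert.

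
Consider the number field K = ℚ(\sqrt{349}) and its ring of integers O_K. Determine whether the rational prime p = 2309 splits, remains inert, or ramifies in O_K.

p is inert

Since 349 ≡ 1 mod 4, the ring of integers is ℤ[(1+√349)/2] with discriminant 349.
2309 ∤ 349, so 2309 is unramified.
Euler's criterion: 349^1154 mod 2309 = 2308. Thus (349|2309) = -1.
d is a non-residue mod p, hence 2309 remains inert in O_K.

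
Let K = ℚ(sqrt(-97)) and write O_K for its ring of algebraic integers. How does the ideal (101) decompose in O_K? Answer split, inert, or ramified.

d = -97 ≡ 3 (mod 4), so O_K = ℤ[√-97] and disc(K) = 4d = -388.
Since gcd(101, -388) = 1 the prime 101 does not ramify.
Euler's criterion: (-97)^50 mod 101 = 1. Thus (-97|101) = 1.
(-97/101) = 1, so 101 splits.

split — (101) = 𝔭₁𝔭₂ with 𝔭₁ ≠ 𝔭₂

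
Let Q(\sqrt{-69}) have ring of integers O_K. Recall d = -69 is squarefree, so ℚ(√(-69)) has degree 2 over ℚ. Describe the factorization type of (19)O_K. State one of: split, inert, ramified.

splits completely

d = -69 ≡ 3 (mod 4), so O_K = ℤ[√-69] and disc(K) = 4d = -276.
Since gcd(19, -276) = 1 the prime 19 does not ramify.
Legendre symbol by Euler's criterion: (-69/19) ≡ (-69)^9 ≡ 1 (mod 19), i.e. (-69/19) = 1.
(-69/19) = 1, so 19 splits.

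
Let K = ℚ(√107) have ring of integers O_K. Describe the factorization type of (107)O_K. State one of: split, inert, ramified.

p ramifies

107 mod 4 = 3, hence disc K = 4·107 = 428 and O_K = ℤ[√107].
Ramification test: 107 | 428. The prime 107 ramifies in K.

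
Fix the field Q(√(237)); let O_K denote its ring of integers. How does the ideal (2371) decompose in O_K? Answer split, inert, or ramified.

237 mod 4 = 1, hence disc K = 237 and O_K = ℤ[(1+√237)/2].
2371 ∤ 237, so 2371 is unramified.
Euler's criterion: 237^1185 mod 2371 = 1. Thus (237|2371) = 1.
d is a quadratic residue mod p, hence 2371 splits in O_K.

p splits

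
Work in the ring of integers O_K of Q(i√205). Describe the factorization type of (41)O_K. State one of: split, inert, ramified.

d = -205 ≡ 3 (mod 4), so O_K = ℤ[√-205] and disc(K) = 4d = -820.
disc(K) = -820 = 41·(-20), so p = 41 is ramified.

ramifies in O_K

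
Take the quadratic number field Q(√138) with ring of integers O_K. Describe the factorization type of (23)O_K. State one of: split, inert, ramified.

138 mod 4 = 2, hence disc K = 4·138 = 552 and O_K = ℤ[√138].
disc(K) = 552 = 23·24, so p = 23 is ramified.

ramifies in O_K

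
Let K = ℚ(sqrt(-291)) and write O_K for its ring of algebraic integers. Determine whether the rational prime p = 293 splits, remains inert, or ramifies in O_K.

d = -291 ≡ 1 (mod 4), so O_K = ℤ[(1+√-291)/2] and disc(K) = d = -291.
Since gcd(293, -291) = 1 the prime 293 does not ramify.
Compute (-291/293) via Euler: 2^((293-1)/2) mod 293 = 292, so (-291/293) = -1.
(-291/293) = -1, so 293 is inert.

p is inert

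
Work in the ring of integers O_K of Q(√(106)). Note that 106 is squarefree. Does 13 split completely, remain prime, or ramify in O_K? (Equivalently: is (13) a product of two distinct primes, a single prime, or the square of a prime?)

inert — (13) stays prime in O_K

d = 106 ≡ 2 (mod 4), so O_K = ℤ[√106] and disc(K) = 4d = 424.
Since gcd(13, 424) = 1 the prime 13 does not ramify.
Legendre symbol by Euler's criterion: (106/13) ≡ 106^6 ≡ 12 (mod 13), i.e. (106/13) = -1.
d is a non-residue mod p, hence 13 remains inert in O_K.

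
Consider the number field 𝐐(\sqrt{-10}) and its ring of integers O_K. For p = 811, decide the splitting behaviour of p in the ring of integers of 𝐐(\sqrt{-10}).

-10 mod 4 = 2, hence disc K = 4·(-10) = -40 and O_K = ℤ[√-10].
Since gcd(811, -40) = 1 the prime 811 does not ramify.
(-10/811) = 801^405 mod 811 = 1, giving Legendre symbol 1.
d is a quadratic residue mod p, hence 811 splits in O_K.

p splits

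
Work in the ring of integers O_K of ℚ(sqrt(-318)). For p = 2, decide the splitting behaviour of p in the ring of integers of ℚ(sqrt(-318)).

ramified

d = -318 ≡ 2 (mod 4), so O_K = ℤ[√-318] and disc(K) = 4d = -1272.
disc(K) = -1272 = 2·(-636), so p = 2 is ramified.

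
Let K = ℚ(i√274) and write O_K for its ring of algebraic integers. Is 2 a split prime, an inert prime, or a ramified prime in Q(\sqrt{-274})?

Since -274 ≢ 1 mod 4, the ring of integers is ℤ[√-274] with discriminant 4·(-274) = -1096.
2 divides disc(K) = -1096, so 2 ramifies.

ramified — (2) = 𝔭²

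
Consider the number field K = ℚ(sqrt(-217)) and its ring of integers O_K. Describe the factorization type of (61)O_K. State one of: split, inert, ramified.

d = -217 ≡ 3 (mod 4), so O_K = ℤ[√-217] and disc(K) = 4d = -868.
61 ∤ -868, so 61 is unramified.
Compute (-217/61) via Euler: 27^((61-1)/2) mod 61 = 1, so (-217/61) = 1.
(-217/61) = 1, so 61 splits.

split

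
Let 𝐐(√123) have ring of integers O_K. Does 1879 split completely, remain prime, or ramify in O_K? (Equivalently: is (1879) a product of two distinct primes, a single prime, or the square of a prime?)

p splits

d = 123 ≡ 3 (mod 4), so O_K = ℤ[√123] and disc(K) = 4d = 492.
Since gcd(1879, 492) = 1 the prime 1879 does not ramify.
(123/1879) = 123^939 mod 1879 = 1, giving Legendre symbol 1.
d is a quadratic residue mod p, hence 1879 splits in O_K.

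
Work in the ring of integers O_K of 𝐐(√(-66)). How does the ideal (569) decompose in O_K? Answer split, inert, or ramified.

d = -66 ≡ 2 (mod 4), so O_K = ℤ[√-66] and disc(K) = 4d = -264.
569 ∤ -264, so 569 is unramified.
Euler's criterion: (-66)^284 mod 569 = 1. Thus (-66|569) = 1.
(-66/569) = 1, so 569 splits.

split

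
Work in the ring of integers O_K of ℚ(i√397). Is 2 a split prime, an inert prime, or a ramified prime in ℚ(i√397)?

-397 mod 4 = 3, hence disc K = 4·(-397) = -1588 and O_K = ℤ[√-397].
disc(K) = -1588 = 2·(-794), so p = 2 is ramified.

ramifies in O_K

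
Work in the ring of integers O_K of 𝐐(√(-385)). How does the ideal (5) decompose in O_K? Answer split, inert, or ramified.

p ramifies

-385 mod 4 = 3, hence disc K = 4·(-385) = -1540 and O_K = ℤ[√-385].
disc(K) = -1540 = 5·(-308), so p = 5 is ramified.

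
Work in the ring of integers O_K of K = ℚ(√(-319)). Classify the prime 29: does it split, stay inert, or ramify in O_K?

ramified — (29) = 𝔭²

-319 mod 4 = 1, hence disc K = -319 and O_K = ℤ[(1+√-319)/2].
29 divides disc(K) = -319, so 29 ramifies.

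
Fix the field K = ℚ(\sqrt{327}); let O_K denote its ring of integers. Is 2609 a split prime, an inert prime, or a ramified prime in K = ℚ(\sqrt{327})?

Since 327 ≢ 1 mod 4, the ring of integers is ℤ[√327] with discriminant 4·327 = 1308.
Since gcd(2609, 1308) = 1 the prime 2609 does not ramify.
Legendre symbol by Euler's criterion: (327/2609) ≡ 327^1304 ≡ 2608 (mod 2609), i.e. (327/2609) = -1.
Legendre symbol -1 ⇒ 2609 is inert.

inert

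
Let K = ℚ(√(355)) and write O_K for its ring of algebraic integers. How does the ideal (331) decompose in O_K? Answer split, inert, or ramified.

d = 355 ≡ 3 (mod 4), so O_K = ℤ[√355] and disc(K) = 4d = 1420.
Since gcd(331, 1420) = 1 the prime 331 does not ramify.
Euler's criterion: 355^165 mod 331 = 1. Thus (355|331) = 1.
(355/331) = 1, so 331 splits.

split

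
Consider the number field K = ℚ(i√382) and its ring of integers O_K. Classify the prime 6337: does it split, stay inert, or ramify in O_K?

Since -382 ≢ 1 mod 4, the ring of integers is ℤ[√-382] with discriminant 4·(-382) = -1528.
disc(K) = -1528 is not divisible by 6337; 6337 is unramified.
(-382/6337) = 5955^3168 mod 6337 = 1, giving Legendre symbol 1.
Legendre symbol 1 ⇒ 6337 is split.

p splits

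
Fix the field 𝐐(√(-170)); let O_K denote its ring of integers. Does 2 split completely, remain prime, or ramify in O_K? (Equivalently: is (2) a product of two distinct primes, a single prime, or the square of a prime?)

-170 mod 4 = 2, hence disc K = 4·(-170) = -680 and O_K = ℤ[√-170].
2 divides disc(K) = -680, so 2 ramifies.

ramified — (2) = 𝔭²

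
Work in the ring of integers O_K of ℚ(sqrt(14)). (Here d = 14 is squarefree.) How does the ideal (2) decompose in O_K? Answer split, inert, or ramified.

2 is ramified

Since 14 ≢ 1 mod 4, the ring of integers is ℤ[√14] with discriminant 4·14 = 56.
disc(K) = 56 = 2·28, so p = 2 is ramified.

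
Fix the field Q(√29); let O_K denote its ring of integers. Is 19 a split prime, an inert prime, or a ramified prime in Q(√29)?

remains prime (inert)

d = 29 ≡ 1 (mod 4), so O_K = ℤ[(1+√29)/2] and disc(K) = d = 29.
disc(K) = 29 is not divisible by 19; 19 is unramified.
Compute (29/19) via Euler: 10^((19-1)/2) mod 19 = 18, so (29/19) = -1.
Legendre symbol -1 ⇒ 19 is inert.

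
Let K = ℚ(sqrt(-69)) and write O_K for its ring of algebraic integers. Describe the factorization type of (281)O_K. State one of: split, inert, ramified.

d = -69 ≡ 3 (mod 4), so O_K = ℤ[√-69] and disc(K) = 4d = -276.
Since gcd(281, -276) = 1 the prime 281 does not ramify.
Compute (-69/281) via Euler: 212^((281-1)/2) mod 281 = 1, so (-69/281) = 1.
(-69/281) = 1, so 281 splits.

p splits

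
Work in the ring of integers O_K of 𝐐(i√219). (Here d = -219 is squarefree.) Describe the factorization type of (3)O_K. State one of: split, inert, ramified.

ramified — (3) = 𝔭²

d = -219 ≡ 1 (mod 4), so O_K = ℤ[(1+√-219)/2] and disc(K) = d = -219.
3 divides disc(K) = -219, so 3 ramifies.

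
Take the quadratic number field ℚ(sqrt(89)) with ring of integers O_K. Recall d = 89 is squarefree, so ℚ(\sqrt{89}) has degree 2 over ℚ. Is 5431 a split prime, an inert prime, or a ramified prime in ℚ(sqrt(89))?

89 mod 4 = 1, hence disc K = 89 and O_K = ℤ[(1+√89)/2].
disc(K) = 89 is not divisible by 5431; 5431 is unramified.
Compute (89/5431) via Euler: 89^((5431-1)/2) mod 5431 = 1, so (89/5431) = 1.
d is a quadratic residue mod p, hence 5431 splits in O_K.

p splits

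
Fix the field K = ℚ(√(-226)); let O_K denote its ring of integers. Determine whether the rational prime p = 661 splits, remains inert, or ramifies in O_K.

Since -226 ≢ 1 mod 4, the ring of integers is ℤ[√-226] with discriminant 4·(-226) = -904.
disc(K) = -904 is not divisible by 661; 661 is unramified.
Compute (-226/661) via Euler: 435^((661-1)/2) mod 661 = 1, so (-226/661) = 1.
Legendre symbol 1 ⇒ 661 is split.

661 splits in O_K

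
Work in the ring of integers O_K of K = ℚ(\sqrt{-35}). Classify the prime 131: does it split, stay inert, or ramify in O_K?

Since -35 ≡ 1 mod 4, the ring of integers is ℤ[(1+√-35)/2] with discriminant -35.
disc(K) = -35 is not divisible by 131; 131 is unramified.
Legendre symbol by Euler's criterion: (-35/131) ≡ (-35)^65 ≡ 130 (mod 131), i.e. (-35/131) = -1.
(-35/131) = -1, so 131 is inert.

131 remains inert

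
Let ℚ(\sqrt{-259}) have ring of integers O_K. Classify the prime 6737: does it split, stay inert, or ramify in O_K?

d = -259 ≡ 1 (mod 4), so O_K = ℤ[(1+√-259)/2] and disc(K) = d = -259.
6737 ∤ -259, so 6737 is unramified.
Euler's criterion: (-259)^3368 mod 6737 = 6736. Thus (-259|6737) = -1.
Legendre symbol -1 ⇒ 6737 is inert.

inert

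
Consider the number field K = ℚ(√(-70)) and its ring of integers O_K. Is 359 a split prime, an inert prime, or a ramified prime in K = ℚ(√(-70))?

split — (359) = 𝔭₁𝔭₂ with 𝔭₁ ≠ 𝔭₂

Since -70 ≢ 1 mod 4, the ring of integers is ℤ[√-70] with discriminant 4·(-70) = -280.
disc(K) = -280 is not divisible by 359; 359 is unramified.
Compute (-70/359) via Euler: 289^((359-1)/2) mod 359 = 1, so (-70/359) = 1.
Legendre symbol 1 ⇒ 359 is split.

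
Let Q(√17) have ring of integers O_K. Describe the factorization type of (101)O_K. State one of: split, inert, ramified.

d = 17 ≡ 1 (mod 4), so O_K = ℤ[(1+√17)/2] and disc(K) = d = 17.
disc(K) = 17 is not divisible by 101; 101 is unramified.
(17/101) = 17^50 mod 101 = 1, giving Legendre symbol 1.
(17/101) = 1, so 101 splits.

p splits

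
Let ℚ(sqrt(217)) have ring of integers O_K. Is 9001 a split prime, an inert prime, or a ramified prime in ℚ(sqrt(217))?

splits completely

Since 217 ≡ 1 mod 4, the ring of integers is ℤ[(1+√217)/2] with discriminant 217.
Since gcd(9001, 217) = 1 the prime 9001 does not ramify.
Compute (217/9001) via Euler: 217^((9001-1)/2) mod 9001 = 1, so (217/9001) = 1.
(217/9001) = 1, so 9001 splits.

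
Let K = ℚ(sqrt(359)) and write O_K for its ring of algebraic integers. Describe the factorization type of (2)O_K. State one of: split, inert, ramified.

Since 359 ≢ 1 mod 4, the ring of integers is ℤ[√359] with discriminant 4·359 = 1436.
2 divides disc(K) = 1436, so 2 ramifies.

2 is ramified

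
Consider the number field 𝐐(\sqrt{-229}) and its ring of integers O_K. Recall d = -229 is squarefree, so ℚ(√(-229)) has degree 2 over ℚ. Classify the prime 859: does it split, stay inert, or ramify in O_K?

inert

Since -229 ≢ 1 mod 4, the ring of integers is ℤ[√-229] with discriminant 4·(-229) = -916.
disc(K) = -916 is not divisible by 859; 859 is unramified.
(-229/859) = 630^429 mod 859 = 858, giving Legendre symbol -1.
Legendre symbol -1 ⇒ 859 is inert.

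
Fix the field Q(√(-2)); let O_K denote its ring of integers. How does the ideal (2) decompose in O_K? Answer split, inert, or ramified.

ramified — (2) = 𝔭²

Since -2 ≢ 1 mod 4, the ring of integers is ℤ[√-2] with discriminant 4·(-2) = -8.
Ramification test: 2 | -8. The prime 2 ramifies in K.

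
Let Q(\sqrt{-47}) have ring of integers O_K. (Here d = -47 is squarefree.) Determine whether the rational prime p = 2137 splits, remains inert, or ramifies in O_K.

remains prime (inert)

Since -47 ≡ 1 mod 4, the ring of integers is ℤ[(1+√-47)/2] with discriminant -47.
disc(K) = -47 is not divisible by 2137; 2137 is unramified.
Legendre symbol by Euler's criterion: (-47/2137) ≡ (-47)^1068 ≡ 2136 (mod 2137), i.e. (-47/2137) = -1.
d is a non-residue mod p, hence 2137 remains inert in O_K.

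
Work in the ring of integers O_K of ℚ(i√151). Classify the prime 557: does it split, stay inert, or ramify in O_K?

Since -151 ≡ 1 mod 4, the ring of integers is ℤ[(1+√-151)/2] with discriminant -151.
557 ∤ -151, so 557 is unramified.
(-151/557) = 406^278 mod 557 = 556, giving Legendre symbol -1.
d is a non-residue mod p, hence 557 remains inert in O_K.

remains prime (inert)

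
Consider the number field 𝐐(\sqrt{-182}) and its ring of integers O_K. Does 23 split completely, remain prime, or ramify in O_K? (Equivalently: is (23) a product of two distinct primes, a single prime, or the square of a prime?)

d = -182 ≡ 2 (mod 4), so O_K = ℤ[√-182] and disc(K) = 4d = -728.
disc(K) = -728 is not divisible by 23; 23 is unramified.
Euler's criterion: (-182)^11 mod 23 = 1. Thus (-182|23) = 1.
d is a quadratic residue mod p, hence 23 splits in O_K.

23 splits in O_K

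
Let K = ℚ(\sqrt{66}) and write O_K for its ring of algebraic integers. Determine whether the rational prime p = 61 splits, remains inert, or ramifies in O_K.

splits completely

d = 66 ≡ 2 (mod 4), so O_K = ℤ[√66] and disc(K) = 4d = 264.
61 ∤ 264, so 61 is unramified.
Compute (66/61) via Euler: 5^((61-1)/2) mod 61 = 1, so (66/61) = 1.
Legendre symbol 1 ⇒ 61 is split.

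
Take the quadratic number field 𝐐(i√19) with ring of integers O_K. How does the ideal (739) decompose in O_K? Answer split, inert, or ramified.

-19 mod 4 = 1, hence disc K = -19 and O_K = ℤ[(1+√-19)/2].
739 ∤ -19, so 739 is unramified.
Euler's criterion: (-19)^369 mod 739 = 1. Thus (-19|739) = 1.
Legendre symbol 1 ⇒ 739 is split.

p splits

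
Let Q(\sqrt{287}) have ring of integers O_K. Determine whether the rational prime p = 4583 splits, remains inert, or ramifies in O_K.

d = 287 ≡ 3 (mod 4), so O_K = ℤ[√287] and disc(K) = 4d = 1148.
Since gcd(4583, 1148) = 1 the prime 4583 does not ramify.
Euler's criterion: 287^2291 mod 4583 = 1. Thus (287|4583) = 1.
d is a quadratic residue mod p, hence 4583 splits in O_K.

4583 splits in O_K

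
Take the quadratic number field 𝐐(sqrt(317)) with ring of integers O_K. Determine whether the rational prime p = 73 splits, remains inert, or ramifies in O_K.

splits completely

Since 317 ≡ 1 mod 4, the ring of integers is ℤ[(1+√317)/2] with discriminant 317.
73 ∤ 317, so 73 is unramified.
Euler's criterion: 317^36 mod 73 = 1. Thus (317|73) = 1.
(317/73) = 1, so 73 splits.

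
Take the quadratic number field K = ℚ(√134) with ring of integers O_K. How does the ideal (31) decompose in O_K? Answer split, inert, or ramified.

Since 134 ≢ 1 mod 4, the ring of integers is ℤ[√134] with discriminant 4·134 = 536.
disc(K) = 536 is not divisible by 31; 31 is unramified.
(134/31) = 10^15 mod 31 = 1, giving Legendre symbol 1.
Legendre symbol 1 ⇒ 31 is split.

split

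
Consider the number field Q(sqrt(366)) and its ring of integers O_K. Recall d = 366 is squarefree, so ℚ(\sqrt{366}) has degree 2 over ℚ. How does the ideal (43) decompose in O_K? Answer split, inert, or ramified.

remains prime (inert)

d = 366 ≡ 2 (mod 4), so O_K = ℤ[√366] and disc(K) = 4d = 1464.
43 ∤ 1464, so 43 is unramified.
Compute (366/43) via Euler: 22^((43-1)/2) mod 43 = 42, so (366/43) = -1.
d is a non-residue mod p, hence 43 remains inert in O_K.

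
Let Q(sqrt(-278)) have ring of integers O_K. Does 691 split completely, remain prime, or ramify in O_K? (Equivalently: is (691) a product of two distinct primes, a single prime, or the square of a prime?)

691 splits in O_K

-278 mod 4 = 2, hence disc K = 4·(-278) = -1112 and O_K = ℤ[√-278].
Since gcd(691, -1112) = 1 the prime 691 does not ramify.
Compute (-278/691) via Euler: 413^((691-1)/2) mod 691 = 1, so (-278/691) = 1.
Legendre symbol 1 ⇒ 691 is split.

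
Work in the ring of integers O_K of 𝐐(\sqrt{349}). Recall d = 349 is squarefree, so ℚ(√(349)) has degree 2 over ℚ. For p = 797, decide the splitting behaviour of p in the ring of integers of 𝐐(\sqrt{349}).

d = 349 ≡ 1 (mod 4), so O_K = ℤ[(1+√349)/2] and disc(K) = d = 349.
797 ∤ 349, so 797 is unramified.
Euler's criterion: 349^398 mod 797 = 796. Thus (349|797) = -1.
Legendre symbol -1 ⇒ 797 is inert.

inert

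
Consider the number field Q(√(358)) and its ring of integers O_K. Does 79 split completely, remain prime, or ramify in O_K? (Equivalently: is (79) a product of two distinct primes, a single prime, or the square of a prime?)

d = 358 ≡ 2 (mod 4), so O_K = ℤ[√358] and disc(K) = 4d = 1432.
79 ∤ 1432, so 79 is unramified.
(358/79) = 42^39 mod 79 = 1, giving Legendre symbol 1.
d is a quadratic residue mod p, hence 79 splits in O_K.

p splits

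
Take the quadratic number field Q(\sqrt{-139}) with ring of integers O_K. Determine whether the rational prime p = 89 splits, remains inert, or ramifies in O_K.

Since -139 ≡ 1 mod 4, the ring of integers is ℤ[(1+√-139)/2] with discriminant -139.
89 ∤ -139, so 89 is unramified.
Euler's criterion: (-139)^44 mod 89 = 1. Thus (-139|89) = 1.
(-139/89) = 1, so 89 splits.

splits completely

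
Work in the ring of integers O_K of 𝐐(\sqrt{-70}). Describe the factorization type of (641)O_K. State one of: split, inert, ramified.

split

d = -70 ≡ 2 (mod 4), so O_K = ℤ[√-70] and disc(K) = 4d = -280.
641 ∤ -280, so 641 is unramified.
(-70/641) = 571^320 mod 641 = 1, giving Legendre symbol 1.
d is a quadratic residue mod p, hence 641 splits in O_K.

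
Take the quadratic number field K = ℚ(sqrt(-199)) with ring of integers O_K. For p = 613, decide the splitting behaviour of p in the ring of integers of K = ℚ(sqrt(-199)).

Since -199 ≡ 1 mod 4, the ring of integers is ℤ[(1+√-199)/2] with discriminant -199.
613 ∤ -199, so 613 is unramified.
(-199/613) = 414^306 mod 613 = 1, giving Legendre symbol 1.
d is a quadratic residue mod p, hence 613 splits in O_K.

splits completely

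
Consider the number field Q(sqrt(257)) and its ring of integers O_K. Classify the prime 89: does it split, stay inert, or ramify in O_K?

Since 257 ≡ 1 mod 4, the ring of integers is ℤ[(1+√257)/2] with discriminant 257.
Since gcd(89, 257) = 1 the prime 89 does not ramify.
(257/89) = 79^44 mod 89 = 1, giving Legendre symbol 1.
(257/89) = 1, so 89 splits.

splits completely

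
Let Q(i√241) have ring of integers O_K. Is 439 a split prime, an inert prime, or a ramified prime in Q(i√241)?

d = -241 ≡ 3 (mod 4), so O_K = ℤ[√-241] and disc(K) = 4d = -964.
439 ∤ -964, so 439 is unramified.
Euler's criterion: (-241)^219 mod 439 = 1. Thus (-241|439) = 1.
d is a quadratic residue mod p, hence 439 splits in O_K.

439 splits in O_K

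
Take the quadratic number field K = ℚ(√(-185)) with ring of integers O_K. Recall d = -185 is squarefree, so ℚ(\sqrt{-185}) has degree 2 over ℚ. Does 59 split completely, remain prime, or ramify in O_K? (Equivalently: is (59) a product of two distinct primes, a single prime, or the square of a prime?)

splits completely

Since -185 ≢ 1 mod 4, the ring of integers is ℤ[√-185] with discriminant 4·(-185) = -740.
disc(K) = -740 is not divisible by 59; 59 is unramified.
(-185/59) = 51^29 mod 59 = 1, giving Legendre symbol 1.
d is a quadratic residue mod p, hence 59 splits in O_K.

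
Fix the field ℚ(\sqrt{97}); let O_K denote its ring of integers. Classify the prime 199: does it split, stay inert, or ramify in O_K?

Since 97 ≡ 1 mod 4, the ring of integers is ℤ[(1+√97)/2] with discriminant 97.
Since gcd(199, 97) = 1 the prime 199 does not ramify.
(97/199) = 97^99 mod 199 = 198, giving Legendre symbol -1.
d is a non-residue mod p, hence 199 remains inert in O_K.

remains prime (inert)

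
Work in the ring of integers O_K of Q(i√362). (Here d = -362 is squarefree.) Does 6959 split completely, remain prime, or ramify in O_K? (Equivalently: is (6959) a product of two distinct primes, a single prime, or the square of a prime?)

inert

Since -362 ≢ 1 mod 4, the ring of integers is ℤ[√-362] with discriminant 4·(-362) = -1448.
6959 ∤ -1448, so 6959 is unramified.
Euler's criterion: (-362)^3479 mod 6959 = 6958. Thus (-362|6959) = -1.
Legendre symbol -1 ⇒ 6959 is inert.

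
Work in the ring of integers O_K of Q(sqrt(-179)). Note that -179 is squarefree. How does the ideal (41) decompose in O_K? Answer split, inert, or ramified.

d = -179 ≡ 1 (mod 4), so O_K = ℤ[(1+√-179)/2] and disc(K) = d = -179.
disc(K) = -179 is not divisible by 41; 41 is unramified.
(-179/41) = 26^20 mod 41 = 40, giving Legendre symbol -1.
(-179/41) = -1, so 41 is inert.

inert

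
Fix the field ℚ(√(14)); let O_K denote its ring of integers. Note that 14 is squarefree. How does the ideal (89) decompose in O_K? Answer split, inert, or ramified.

Since 14 ≢ 1 mod 4, the ring of integers is ℤ[√14] with discriminant 4·14 = 56.
Since gcd(89, 56) = 1 the prime 89 does not ramify.
Legendre symbol by Euler's criterion: (14/89) ≡ 14^44 ≡ 88 (mod 89), i.e. (14/89) = -1.
Legendre symbol -1 ⇒ 89 is inert.

p is inert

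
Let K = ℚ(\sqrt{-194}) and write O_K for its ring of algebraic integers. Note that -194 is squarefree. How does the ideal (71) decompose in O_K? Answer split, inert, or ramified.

split

Since -194 ≢ 1 mod 4, the ring of integers is ℤ[√-194] with discriminant 4·(-194) = -776.
disc(K) = -776 is not divisible by 71; 71 is unramified.
(-194/71) = 19^35 mod 71 = 1, giving Legendre symbol 1.
d is a quadratic residue mod p, hence 71 splits in O_K.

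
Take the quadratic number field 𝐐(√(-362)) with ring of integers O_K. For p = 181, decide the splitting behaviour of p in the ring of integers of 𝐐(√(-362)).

Since -362 ≢ 1 mod 4, the ring of integers is ℤ[√-362] with discriminant 4·(-362) = -1448.
disc(K) = -1448 = 181·(-8), so p = 181 is ramified.

ramified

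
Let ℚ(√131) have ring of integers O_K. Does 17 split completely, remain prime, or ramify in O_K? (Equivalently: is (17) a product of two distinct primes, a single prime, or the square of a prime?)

Since 131 ≢ 1 mod 4, the ring of integers is ℤ[√131] with discriminant 4·131 = 524.
disc(K) = 524 is not divisible by 17; 17 is unramified.
(131/17) = 12^8 mod 17 = 16, giving Legendre symbol -1.
d is a non-residue mod p, hence 17 remains inert in O_K.

p is inert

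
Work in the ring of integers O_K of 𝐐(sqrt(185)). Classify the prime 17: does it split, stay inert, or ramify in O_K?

185 mod 4 = 1, hence disc K = 185 and O_K = ℤ[(1+√185)/2].
disc(K) = 185 is not divisible by 17; 17 is unramified.
Euler's criterion: 185^8 mod 17 = 1. Thus (185|17) = 1.
(185/17) = 1, so 17 splits.

p splits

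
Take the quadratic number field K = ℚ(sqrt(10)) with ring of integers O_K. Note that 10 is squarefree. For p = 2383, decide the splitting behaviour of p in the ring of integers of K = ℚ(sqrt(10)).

Since 10 ≢ 1 mod 4, the ring of integers is ℤ[√10] with discriminant 4·10 = 40.
2383 ∤ 40, so 2383 is unramified.
Euler's criterion: 10^1191 mod 2383 = 2382. Thus (10|2383) = -1.
(10/2383) = -1, so 2383 is inert.

inert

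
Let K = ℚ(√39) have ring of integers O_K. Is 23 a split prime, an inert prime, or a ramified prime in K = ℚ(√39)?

23 splits in O_K

Since 39 ≢ 1 mod 4, the ring of integers is ℤ[√39] with discriminant 4·39 = 156.
Since gcd(23, 156) = 1 the prime 23 does not ramify.
Compute (39/23) via Euler: 16^((23-1)/2) mod 23 = 1, so (39/23) = 1.
d is a quadratic residue mod p, hence 23 splits in O_K.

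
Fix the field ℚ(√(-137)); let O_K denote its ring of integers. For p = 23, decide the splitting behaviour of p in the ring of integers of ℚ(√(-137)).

Since -137 ≢ 1 mod 4, the ring of integers is ℤ[√-137] with discriminant 4·(-137) = -548.
disc(K) = -548 is not divisible by 23; 23 is unramified.
Legendre symbol by Euler's criterion: (-137/23) ≡ (-137)^11 ≡ 1 (mod 23), i.e. (-137/23) = 1.
(-137/23) = 1, so 23 splits.

23 splits in O_K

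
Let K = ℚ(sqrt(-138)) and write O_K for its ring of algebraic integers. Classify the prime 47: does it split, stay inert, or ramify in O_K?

d = -138 ≡ 2 (mod 4), so O_K = ℤ[√-138] and disc(K) = 4d = -552.
disc(K) = -552 is not divisible by 47; 47 is unramified.
Compute (-138/47) via Euler: 3^((47-1)/2) mod 47 = 1, so (-138/47) = 1.
d is a quadratic residue mod p, hence 47 splits in O_K.

47 splits in O_K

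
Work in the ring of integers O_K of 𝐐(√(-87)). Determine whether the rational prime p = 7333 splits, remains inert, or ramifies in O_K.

split — (7333) = 𝔭₁𝔭₂ with 𝔭₁ ≠ 𝔭₂

-87 mod 4 = 1, hence disc K = -87 and O_K = ℤ[(1+√-87)/2].
Since gcd(7333, -87) = 1 the prime 7333 does not ramify.
(-87/7333) = 7246^3666 mod 7333 = 1, giving Legendre symbol 1.
Legendre symbol 1 ⇒ 7333 is split.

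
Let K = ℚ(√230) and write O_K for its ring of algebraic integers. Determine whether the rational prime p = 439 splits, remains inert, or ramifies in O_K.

Since 230 ≢ 1 mod 4, the ring of integers is ℤ[√230] with discriminant 4·230 = 920.
Since gcd(439, 920) = 1 the prime 439 does not ramify.
Euler's criterion: 230^219 mod 439 = 438. Thus (230|439) = -1.
(230/439) = -1, so 439 is inert.

remains prime (inert)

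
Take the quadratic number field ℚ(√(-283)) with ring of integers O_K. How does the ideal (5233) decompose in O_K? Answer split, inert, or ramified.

p is inert

Since -283 ≡ 1 mod 4, the ring of integers is ℤ[(1+√-283)/2] with discriminant -283.
Since gcd(5233, -283) = 1 the prime 5233 does not ramify.
(-283/5233) = 4950^2616 mod 5233 = 5232, giving Legendre symbol -1.
Legendre symbol -1 ⇒ 5233 is inert.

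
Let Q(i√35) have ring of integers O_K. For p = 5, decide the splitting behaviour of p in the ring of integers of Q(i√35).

d = -35 ≡ 1 (mod 4), so O_K = ℤ[(1+√-35)/2] and disc(K) = d = -35.
disc(K) = -35 = 5·(-7), so p = 5 is ramified.

5 is ramified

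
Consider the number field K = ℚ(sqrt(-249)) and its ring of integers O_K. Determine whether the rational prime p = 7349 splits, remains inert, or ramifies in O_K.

7349 splits in O_K

Since -249 ≢ 1 mod 4, the ring of integers is ℤ[√-249] with discriminant 4·(-249) = -996.
7349 ∤ -996, so 7349 is unramified.
Legendre symbol by Euler's criterion: (-249/7349) ≡ (-249)^3674 ≡ 1 (mod 7349), i.e. (-249/7349) = 1.
d is a quadratic residue mod p, hence 7349 splits in O_K.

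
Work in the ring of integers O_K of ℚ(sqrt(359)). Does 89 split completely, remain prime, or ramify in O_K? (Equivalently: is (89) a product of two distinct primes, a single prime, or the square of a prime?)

d = 359 ≡ 3 (mod 4), so O_K = ℤ[√359] and disc(K) = 4d = 1436.
89 ∤ 1436, so 89 is unramified.
Compute (359/89) via Euler: 3^((89-1)/2) mod 89 = 88, so (359/89) = -1.
(359/89) = -1, so 89 is inert.

remains prime (inert)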